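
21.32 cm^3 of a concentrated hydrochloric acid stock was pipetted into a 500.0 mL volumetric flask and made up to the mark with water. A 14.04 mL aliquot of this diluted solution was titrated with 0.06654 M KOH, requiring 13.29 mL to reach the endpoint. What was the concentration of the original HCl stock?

1.48 M

n(KOH) = 0.06654 x 0.01329 = 0.0008843 mol.
n(HCl) in the aliquot = 0.0008843 mol.
[diluted HCl] = 0.0008843 / 0.01404 = 0.06299 M.
Dilution factor = 500.0/21.32 = 23.45, so [stock] = 0.06299 x 23.45 = 1.48 M.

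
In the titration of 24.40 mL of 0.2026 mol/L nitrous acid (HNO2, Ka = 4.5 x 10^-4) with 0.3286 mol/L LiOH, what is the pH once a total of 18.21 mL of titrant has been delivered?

n(acid) = 0.2026 x 0.02440 = 0.004943 mol; n(LiOH) added = 0.3286 x 0.01821 = 0.005984 mol.
Base is in excess by 0.005984 - 0.004943 = 0.001040 mol in a total volume of 0.04261 L.
[OH^-] = 0.001040/0.04261 = 0.02442 M, so pOH = 1.61 and pH = 14.00 - 1.61 = 12.39.

12.39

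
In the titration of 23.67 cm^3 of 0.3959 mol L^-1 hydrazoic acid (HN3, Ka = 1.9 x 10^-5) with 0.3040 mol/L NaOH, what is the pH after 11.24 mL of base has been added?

Initial n(HN3) = 0.3959 x 0.02367 = 0.009371 mol.
n(NaOH) added = 0.3040 x 0.01124 = 0.003417 mol, converting that many moles of HN3 to N3-.
Remaining n(HN3) = 0.005954 mol; n(N3-) = 0.003417 mol.
By Henderson-Hasselbalch, pH = pKa + log([A^-]/[HA]) = 4.72 + log(0.003417/0.005954) = 4.72 + (-0.24) = 4.48.

4.48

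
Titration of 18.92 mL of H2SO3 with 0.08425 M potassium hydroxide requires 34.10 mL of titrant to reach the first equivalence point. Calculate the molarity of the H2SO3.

0.152 M

n(KOH) = 0.08425 x 0.03410 = 0.002873 mol.
At the first equivalence point, 1 mol OH^- react per mol H2SO3, so n(H2SO3) = 0.002873 / 1 = 0.002873 mol.
[H2SO3] = 0.002873 / 0.01892 L = 0.152 M.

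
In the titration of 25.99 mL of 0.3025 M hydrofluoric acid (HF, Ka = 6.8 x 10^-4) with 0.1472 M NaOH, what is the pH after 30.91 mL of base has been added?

Initial n(HF) = 0.3025 x 0.02599 = 0.007862 mol.
n(NaOH) added = 0.1472 x 0.03091 = 0.004550 mol, converting that many moles of HF to F-.
Remaining n(HF) = 0.003312 mol; n(F-) = 0.004550 mol.
By Henderson-Hasselbalch, pH = pKa + log([A^-]/[HA]) = 3.17 + log(0.004550/0.003312) = 3.17 + (+0.14) = 3.31.

3.31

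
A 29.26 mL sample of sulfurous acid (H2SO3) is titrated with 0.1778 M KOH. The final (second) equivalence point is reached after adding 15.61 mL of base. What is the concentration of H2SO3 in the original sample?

0.0474 M

n(KOH) = 0.1778 x 0.01561 = 0.002775 mol.
At the final (second) equivalence point, 2 mol OH^- react per mol H2SO3, so n(H2SO3) = 0.002775 / 2 = 0.001388 mol.
[H2SO3] = 0.001388 / 0.02926 L = 0.0474 M.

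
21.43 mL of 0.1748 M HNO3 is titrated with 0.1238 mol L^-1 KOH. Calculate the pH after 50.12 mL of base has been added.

n(acid) = 0.1748 x 0.02143 = 0.003746 mol; n(KOH) added = 0.1238 x 0.05012 = 0.006205 mol.
Base is in excess by 0.006205 - 0.003746 = 0.002459 mol in a total volume of 0.07155 L.
[OH^-] = 0.002459/0.07155 = 0.03437 M, so pOH = 1.46 and pH = 14.00 - 1.46 = 12.54.

12.54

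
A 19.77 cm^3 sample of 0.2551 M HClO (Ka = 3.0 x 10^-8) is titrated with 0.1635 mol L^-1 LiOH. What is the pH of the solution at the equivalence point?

10.26

n(HClO) = 0.2551 x 0.01977 = 0.005043 mol; V(LiOH) at equivalence = 0.005043/0.1635 = 0.03085 L.
At equivalence all the acid is converted to ClO-; total volume = 0.01977 + 0.03085 = 0.05062 L, so [ClO-] = 0.005043/0.05062 = 0.09964 M.
Kb = Kw/Ka = 1.0e-14 / 3.0 x 10^-8 = 3.33e-7.
[OH^-] = sqrt(Kb x [ClO-]) = sqrt(3.33e-7 x 0.09964) = 0.000182 M.
pOH = 3.74, so pH = 14.00 - 3.74 = 10.26.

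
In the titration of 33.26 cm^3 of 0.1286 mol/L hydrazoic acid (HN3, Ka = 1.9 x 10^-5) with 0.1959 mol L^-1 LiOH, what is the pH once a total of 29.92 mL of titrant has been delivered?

12.40

n(acid) = 0.1286 x 0.03326 = 0.004277 mol; n(LiOH) added = 0.1959 x 0.02992 = 0.005861 mol.
Base is in excess by 0.005861 - 0.004277 = 0.001584 mol in a total volume of 0.06318 L.
[OH^-] = 0.001584/0.06318 = 0.02507 M, so pOH = 1.60 and pH = 14.00 - 1.60 = 12.40.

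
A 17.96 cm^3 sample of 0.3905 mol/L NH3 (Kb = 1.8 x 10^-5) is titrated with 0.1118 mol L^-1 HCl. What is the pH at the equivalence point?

n(NH3) = 0.3905 x 0.01796 = 0.007013 mol; V(HCl) at equivalence = 0.007013/0.1118 = 0.06273 L.
At equivalence the base is fully converted to NH4+; total volume = 0.08069 L, so [NH4+] = 0.007013/0.08069 = 0.08692 M.
Ka(NH4+) = Kw/Kb = 1.0e-14 / 1.8 x 10^-5 = 5.56e-10.
[H^+] = sqrt(Ka x [NH4+]) = sqrt(5.56e-10 x 0.08692) = 6.95e-6 M.
pH = -log(6.95e-6) = 5.16.

5.16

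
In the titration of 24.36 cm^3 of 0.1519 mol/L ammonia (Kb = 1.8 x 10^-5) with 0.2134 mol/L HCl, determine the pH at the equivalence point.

5.15

n(NH3) = 0.1519 x 0.02436 = 0.003700 mol; V(HCl) at equivalence = 0.003700/0.2134 = 0.01734 L.
At equivalence the base is fully converted to NH4+; total volume = 0.04170 L, so [NH4+] = 0.003700/0.04170 = 0.08874 M.
Ka(NH4+) = Kw/Kb = 1.0e-14 / 1.8 x 10^-5 = 5.56e-10.
[H^+] = sqrt(Ka x [NH4+]) = sqrt(5.56e-10 x 0.08874) = 7.02e-6 M.
pH = -log(7.02e-6) = 5.15.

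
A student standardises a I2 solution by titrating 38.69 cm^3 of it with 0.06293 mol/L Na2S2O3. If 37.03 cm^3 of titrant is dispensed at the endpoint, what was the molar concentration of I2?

0.0301 M

n(Na2S2O3) = 0.06293 x 0.03703 = 0.002330 mol.
From the balanced equation, 2 mol Na2S2O3 reacts with 1 mol I2, so n(I2) = 0.002330 x 1/2 = 0.001165 mol.
[I2] = 0.001165 / 0.03869 L = 0.0301 M.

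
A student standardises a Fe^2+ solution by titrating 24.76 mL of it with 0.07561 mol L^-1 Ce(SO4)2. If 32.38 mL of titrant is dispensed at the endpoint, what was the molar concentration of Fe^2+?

0.0989 M

n(Ce(SO4)2) = 0.07561 x 0.03238 = 0.002448 mol.
From the balanced equation, 1 mol Ce(SO4)2 reacts with 1 mol Fe^2+, so n(Fe^2+) = 0.002448 x 1/1 = 0.002448 mol.
[Fe^2+] = 0.002448 / 0.02476 L = 0.0989 M.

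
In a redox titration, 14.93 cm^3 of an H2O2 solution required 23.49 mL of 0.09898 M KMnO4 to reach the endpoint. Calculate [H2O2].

0.389 M

n(KMnO4) = 0.09898 x 0.02349 = 0.002325 mol.
From the balanced equation, 2 mol KMnO4 reacts with 5 mol H2O2, so n(H2O2) = 0.002325 x 5/2 = 0.005813 mol.
[H2O2] = 0.005813 / 0.01493 L = 0.389 M.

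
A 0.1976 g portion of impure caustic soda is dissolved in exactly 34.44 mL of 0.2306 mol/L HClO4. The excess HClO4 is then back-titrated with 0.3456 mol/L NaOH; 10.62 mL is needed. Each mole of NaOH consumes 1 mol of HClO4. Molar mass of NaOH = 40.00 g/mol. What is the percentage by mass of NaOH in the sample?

86.5%

Total n(HClO4) added = 0.2306 x 0.03444 = 0.007942 mol.
n(NaOH) used = 0.3456 x 0.01062 = 0.003670 mol, which equals the excess n(HClO4).
So n(HClO4) consumed by the sample = 0.007942 - 0.003670 = 0.004272 mol.
n(NaOH) = 0.004272 / 1 = 0.004272 mol.
mass NaOH = 0.004272 x 40.00 = 0.1709 g, so %NaOH = 0.1709/0.1976 x 100 = 86.5%.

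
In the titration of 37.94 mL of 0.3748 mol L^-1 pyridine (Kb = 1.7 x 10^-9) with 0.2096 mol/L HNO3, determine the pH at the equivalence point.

n(C5H5N) = 0.3748 x 0.03794 = 0.01422 mol; V(HNO3) at equivalence = 0.01422/0.2096 = 0.06784 L.
At equivalence the base is fully converted to C5H5NH+; total volume = 0.1058 L, so [C5H5NH+] = 0.01422/0.1058 = 0.1344 M.
Ka(C5H5NH+) = Kw/Kb = 1.0e-14 / 1.7 x 10^-9 = 5.88e-6.
[H^+] = sqrt(Ka x [C5H5NH+]) = sqrt(5.88e-6 x 0.1344) = 0.000889 M.
pH = -log(0.000889) = 3.05.

3.05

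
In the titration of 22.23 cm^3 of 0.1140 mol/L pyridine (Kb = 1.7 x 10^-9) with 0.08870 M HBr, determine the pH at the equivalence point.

n(C5H5N) = 0.1140 x 0.02223 = 0.002534 mol; V(HBr) at equivalence = 0.002534/0.08870 = 0.02857 L.
At equivalence the base is fully converted to C5H5NH+; total volume = 0.05080 L, so [C5H5NH+] = 0.002534/0.05080 = 0.04989 M.
Ka(C5H5NH+) = Kw/Kb = 1.0e-14 / 1.7 x 10^-9 = 5.88e-6.
[H^+] = sqrt(Ka x [C5H5NH+]) = sqrt(5.88e-6 x 0.04989) = 0.000542 M.
pH = -log(0.000542) = 3.27.

3.27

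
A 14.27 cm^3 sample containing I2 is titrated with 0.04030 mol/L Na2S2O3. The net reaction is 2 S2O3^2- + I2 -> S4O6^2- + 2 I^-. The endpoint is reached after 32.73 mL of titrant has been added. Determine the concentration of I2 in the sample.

n(Na2S2O3) = 0.04030 x 0.03273 = 0.001319 mol.
From the balanced equation, 2 mol Na2S2O3 reacts with 1 mol I2, so n(I2) = 0.001319 x 1/2 = 0.0006595 mol.
[I2] = 0.0006595 / 0.01427 L = 0.0462 M.

0.0462 M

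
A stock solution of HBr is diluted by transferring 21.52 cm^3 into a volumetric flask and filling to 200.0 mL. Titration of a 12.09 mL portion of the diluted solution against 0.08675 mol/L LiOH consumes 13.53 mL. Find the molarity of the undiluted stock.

0.902 M

n(LiOH) = 0.08675 x 0.01353 = 0.001174 mol.
n(HBr) in the aliquot = 0.001174 mol.
[diluted HBr] = 0.001174 / 0.01209 = 0.09708 M.
Dilution factor = 200.0/21.52 = 9.294, so [stock] = 0.09708 x 9.294 = 0.902 M.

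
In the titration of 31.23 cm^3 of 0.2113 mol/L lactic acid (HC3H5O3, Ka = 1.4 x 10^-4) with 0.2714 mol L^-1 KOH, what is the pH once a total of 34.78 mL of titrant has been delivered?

n(acid) = 0.2113 x 0.03123 = 0.006599 mol; n(KOH) added = 0.2714 x 0.03478 = 0.009439 mol.
Base is in excess by 0.009439 - 0.006599 = 0.002840 mol in a total volume of 0.06601 L.
[OH^-] = 0.002840/0.06601 = 0.04303 M, so pOH = 1.37 and pH = 14.00 - 1.37 = 12.63.

12.63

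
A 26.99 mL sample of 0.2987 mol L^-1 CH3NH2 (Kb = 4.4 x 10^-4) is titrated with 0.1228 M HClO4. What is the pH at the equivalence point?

5.85

n(CH3NH2) = 0.2987 x 0.02699 = 0.008062 mol; V(HClO4) at equivalence = 0.008062/0.1228 = 0.06565 L.
At equivalence the base is fully converted to CH3NH3+; total volume = 0.09264 L, so [CH3NH3+] = 0.008062/0.09264 = 0.08702 M.
Ka(CH3NH3+) = Kw/Kb = 1.0e-14 / 4.4 x 10^-4 = 2.27e-11.
[H^+] = sqrt(Ka x [CH3NH3+]) = sqrt(2.27e-11 x 0.08702) = 1.41e-6 M.
pH = -log(1.41e-6) = 5.85.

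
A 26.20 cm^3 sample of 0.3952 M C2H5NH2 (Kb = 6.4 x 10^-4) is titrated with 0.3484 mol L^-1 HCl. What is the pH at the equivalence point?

5.77

n(C2H5NH2) = 0.3952 x 0.02620 = 0.01035 mol; V(HCl) at equivalence = 0.01035/0.3484 = 0.02972 L.
At equivalence the base is fully converted to C2H5NH3+; total volume = 0.05592 L, so [C2H5NH3+] = 0.01035/0.05592 = 0.1852 M.
Ka(C2H5NH3+) = Kw/Kb = 1.0e-14 / 6.4 x 10^-4 = 1.56e-11.
[H^+] = sqrt(Ka x [C2H5NH3+]) = sqrt(1.56e-11 x 0.1852) = 1.70e-6 M.
pH = -log(1.70e-6) = 5.77.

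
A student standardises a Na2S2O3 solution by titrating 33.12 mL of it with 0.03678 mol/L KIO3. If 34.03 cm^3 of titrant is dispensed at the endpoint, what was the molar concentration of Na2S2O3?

0.227 M

n(KIO3) = 0.03678 x 0.03403 = 0.001252 mol.
From the balanced equation, 1 mol KIO3 reacts with 6 mol Na2S2O3, so n(Na2S2O3) = 0.001252 x 6/1 = 0.007510 mol.
[Na2S2O3] = 0.007510 / 0.03312 L = 0.227 M.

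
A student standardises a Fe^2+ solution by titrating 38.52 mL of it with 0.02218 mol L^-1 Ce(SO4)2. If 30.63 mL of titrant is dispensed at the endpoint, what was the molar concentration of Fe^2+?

0.0176 M

n(Ce(SO4)2) = 0.02218 x 0.03063 = 0.0006794 mol.
From the balanced equation, 1 mol Ce(SO4)2 reacts with 1 mol Fe^2+, so n(Fe^2+) = 0.0006794 x 1/1 = 0.0006794 mol.
[Fe^2+] = 0.0006794 / 0.03852 L = 0.0176 M.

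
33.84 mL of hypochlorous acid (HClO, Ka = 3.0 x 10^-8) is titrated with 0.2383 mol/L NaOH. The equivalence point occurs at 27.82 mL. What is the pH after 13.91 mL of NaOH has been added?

7.52

13.91 mL is exactly half the equivalence volume (27.82/2), i.e. the half-equivalence point.
There, n(HA) = n(A^-), so pH = pKa = -log(3.0 x 10^-8) = 7.52.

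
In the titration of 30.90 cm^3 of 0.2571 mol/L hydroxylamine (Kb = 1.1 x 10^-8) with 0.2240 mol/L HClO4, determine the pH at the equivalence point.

n(NH2OH) = 0.2571 x 0.03090 = 0.007944 mol; V(HClO4) at equivalence = 0.007944/0.2240 = 0.03547 L.
At equivalence the base is fully converted to NH3OH+; total volume = 0.06637 L, so [NH3OH+] = 0.007944/0.06637 = 0.1197 M.
Ka(NH3OH+) = Kw/Kb = 1.0e-14 / 1.1 x 10^-8 = 9.09e-7.
[H^+] = sqrt(Ka x [NH3OH+]) = sqrt(9.09e-7 x 0.1197) = 0.000330 M.
pH = -log(0.000330) = 3.48.

3.48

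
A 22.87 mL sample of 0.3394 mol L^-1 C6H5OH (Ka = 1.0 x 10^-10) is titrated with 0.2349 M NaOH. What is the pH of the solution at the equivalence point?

n(C6H5OH) = 0.3394 x 0.02287 = 0.007762 mol; V(NaOH) at equivalence = 0.007762/0.2349 = 0.03304 L.
At equivalence all the acid is converted to C6H5O-; total volume = 0.02287 + 0.03304 = 0.05591 L, so [C6H5O-] = 0.007762/0.05591 = 0.1388 M.
Kb = Kw/Ka = 1.0e-14 / 1.0 x 10^-10 = 0.000100.
[OH^-] = sqrt(Kb x [C6H5O-]) = sqrt(0.000100 x 0.1388) = 0.00373 M.
pOH = 2.43, so pH = 14.00 - 2.43 = 11.57.

11.57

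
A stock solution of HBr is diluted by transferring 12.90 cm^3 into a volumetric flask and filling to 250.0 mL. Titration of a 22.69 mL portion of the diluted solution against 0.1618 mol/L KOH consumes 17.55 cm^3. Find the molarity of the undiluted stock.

n(KOH) = 0.1618 x 0.01755 = 0.002840 mol.
n(HBr) in the aliquot = 0.002840 mol.
[diluted HBr] = 0.002840 / 0.02269 = 0.1251 M.
Dilution factor = 250.0/12.90 = 19.38, so [stock] = 0.1251 x 19.38 = 2.43 M.

2.43 M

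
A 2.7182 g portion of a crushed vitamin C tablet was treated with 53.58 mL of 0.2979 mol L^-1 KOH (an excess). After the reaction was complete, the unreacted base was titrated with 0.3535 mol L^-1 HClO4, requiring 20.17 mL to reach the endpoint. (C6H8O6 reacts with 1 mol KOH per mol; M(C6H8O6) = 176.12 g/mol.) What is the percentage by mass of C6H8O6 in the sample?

57.2%

Total n(KOH) added = 0.2979 x 0.05358 = 0.01596 mol.
n(HClO4) used = 0.3535 x 0.02017 = 0.007130 mol, which equals the excess n(KOH).
So n(KOH) consumed by the sample = 0.01596 - 0.007130 = 0.008831 mol.
n(C6H8O6) = 0.008831 / 1 = 0.008831 mol.
mass C6H8O6 = 0.008831 x 176.12 = 1.555 g, so %C6H8O6 = 1.555/2.7182 x 100 = 57.2%.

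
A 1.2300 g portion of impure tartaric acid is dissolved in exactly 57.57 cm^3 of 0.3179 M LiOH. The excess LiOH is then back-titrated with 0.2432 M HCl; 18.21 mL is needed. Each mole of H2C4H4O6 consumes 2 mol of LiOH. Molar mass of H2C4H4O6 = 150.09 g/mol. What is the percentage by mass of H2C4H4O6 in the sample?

Total n(LiOH) added = 0.3179 x 0.05757 = 0.01830 mol.
n(HCl) used = 0.2432 x 0.01821 = 0.004429 mol, which equals the excess n(LiOH).
So n(LiOH) consumed by the sample = 0.01830 - 0.004429 = 0.01387 mol.
n(H2C4H4O6) = 0.01387 / 2 = 0.006936 mol.
mass H2C4H4O6 = 0.006936 x 150.09 = 1.041 g, so %H2C4H4O6 = 1.041/1.2300 x 100 = 84.6%.

84.6%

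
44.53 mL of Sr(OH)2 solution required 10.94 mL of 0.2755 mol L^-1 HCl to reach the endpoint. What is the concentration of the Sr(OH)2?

0.0338 M

n(HCl) delivered = 0.2755 x 0.01094 = 0.003014 mol.
The reaction is 1 Sr(OH)2 + 2 HCl, so n(Sr(OH)2) = 0.003014 x 1/2 = 0.001507 mol.
[Sr(OH)2] = 0.001507 mol / 0.04453 L = 0.0338 M.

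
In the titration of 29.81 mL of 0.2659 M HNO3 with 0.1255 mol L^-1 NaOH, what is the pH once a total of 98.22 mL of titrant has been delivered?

n(acid) = 0.2659 x 0.02981 = 0.007926 mol; n(NaOH) added = 0.1255 x 0.09822 = 0.01233 mol.
Base is in excess by 0.01233 - 0.007926 = 0.004400 mol in a total volume of 0.1280 L.
[OH^-] = 0.004400/0.1280 = 0.03437 M, so pOH = 1.46 and pH = 14.00 - 1.46 = 12.54.

12.54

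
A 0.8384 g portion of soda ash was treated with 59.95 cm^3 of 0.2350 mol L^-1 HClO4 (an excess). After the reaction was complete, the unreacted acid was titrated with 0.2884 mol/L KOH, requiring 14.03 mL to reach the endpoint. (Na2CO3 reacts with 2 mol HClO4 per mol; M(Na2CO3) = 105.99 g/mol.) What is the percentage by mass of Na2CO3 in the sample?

Total n(HClO4) added = 0.2350 x 0.05995 = 0.01409 mol.
n(KOH) used = 0.2884 x 0.01403 = 0.004046 mol, which equals the excess n(HClO4).
So n(HClO4) consumed by the sample = 0.01409 - 0.004046 = 0.01004 mol.
n(Na2CO3) = 0.01004 / 2 = 0.005021 mol.
mass Na2CO3 = 0.005021 x 105.99 = 0.5322 g, so %Na2CO3 = 0.5322/0.8384 x 100 = 63.5%.

63.5%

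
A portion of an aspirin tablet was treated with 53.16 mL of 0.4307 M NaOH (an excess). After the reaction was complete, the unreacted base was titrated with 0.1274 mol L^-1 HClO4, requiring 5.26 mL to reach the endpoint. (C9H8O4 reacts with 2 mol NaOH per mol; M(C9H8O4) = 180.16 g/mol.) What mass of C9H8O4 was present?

Total n(NaOH) added = 0.4307 x 0.05316 = 0.02290 mol.
n(HClO4) used = 0.1274 x 0.005260 = 0.0006701 mol, which equals the excess n(NaOH).
So n(NaOH) consumed by the sample = 0.02290 - 0.0006701 = 0.02223 mol.
n(C9H8O4) = 0.02223 / 2 = 0.01111 mol.
mass = 0.01111 mol x 180.16 g/mol = 2.00 g.

2.00 g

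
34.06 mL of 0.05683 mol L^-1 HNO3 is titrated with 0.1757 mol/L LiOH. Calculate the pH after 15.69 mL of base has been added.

12.22

n(acid) = 0.05683 x 0.03406 = 0.001936 mol; n(LiOH) added = 0.1757 x 0.01569 = 0.002757 mol.
Base is in excess by 0.002757 - 0.001936 = 0.0008211 mol in a total volume of 0.04975 L.
[OH^-] = 0.0008211/0.04975 = 0.01650 M, so pOH = 1.78 and pH = 14.00 - 1.78 = 12.22.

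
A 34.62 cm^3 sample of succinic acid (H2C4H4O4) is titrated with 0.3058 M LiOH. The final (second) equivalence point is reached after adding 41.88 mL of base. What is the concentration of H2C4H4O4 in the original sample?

0.185 M

n(LiOH) = 0.3058 x 0.04188 = 0.01281 mol.
At the final (second) equivalence point, 2 mol OH^- react per mol H2C4H4O4, so n(H2C4H4O4) = 0.01281 / 2 = 0.006403 mol.
[H2C4H4O4] = 0.006403 / 0.03462 L = 0.185 M.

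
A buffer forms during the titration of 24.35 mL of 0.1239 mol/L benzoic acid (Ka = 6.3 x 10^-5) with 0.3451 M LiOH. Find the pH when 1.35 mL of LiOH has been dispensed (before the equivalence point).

3.46

Initial n(C6H5COOH) = 0.1239 x 0.02435 = 0.003017 mol.
n(LiOH) added = 0.3451 x 0.001350 = 0.0004659 mol, converting that many moles of C6H5COOH to C6H5COO-.
Remaining n(C6H5COOH) = 0.002551 mol; n(C6H5COO-) = 0.0004659 mol.
By Henderson-Hasselbalch, pH = pKa + log([A^-]/[HA]) = 4.20 + log(0.0004659/0.002551) = 4.20 + (-0.74) = 3.46.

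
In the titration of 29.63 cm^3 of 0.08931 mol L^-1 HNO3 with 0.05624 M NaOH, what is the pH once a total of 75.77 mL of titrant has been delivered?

n(acid) = 0.08931 x 0.02963 = 0.002646 mol; n(NaOH) added = 0.05624 x 0.07577 = 0.004261 mol.
Base is in excess by 0.004261 - 0.002646 = 0.001615 mol in a total volume of 0.1054 L.
[OH^-] = 0.001615/0.1054 = 0.01532 M, so pOH = 1.81 and pH = 14.00 - 1.81 = 12.19.

12.19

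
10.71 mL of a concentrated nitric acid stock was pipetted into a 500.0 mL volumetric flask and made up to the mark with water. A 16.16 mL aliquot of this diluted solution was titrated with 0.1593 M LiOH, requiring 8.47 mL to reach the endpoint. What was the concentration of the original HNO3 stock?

n(LiOH) = 0.1593 x 0.008470 = 0.001349 mol.
n(HNO3) in the aliquot = 0.001349 mol.
[diluted HNO3] = 0.001349 / 0.01616 = 0.08349 M.
Dilution factor = 500.0/10.71 = 46.69, so [stock] = 0.08349 x 46.69 = 3.90 M.

3.90 M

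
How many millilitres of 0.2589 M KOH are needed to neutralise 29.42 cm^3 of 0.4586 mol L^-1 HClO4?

52.1 mL

n(HClO4) = 0.4586 mol/L x 0.02942 L = 0.01349 mol.
At equivalence n(KOH) = n(HClO4) = 0.01349 mol.
V(KOH) = 0.01349 / 0.2589 = 0.05211 L = 52.1 mL.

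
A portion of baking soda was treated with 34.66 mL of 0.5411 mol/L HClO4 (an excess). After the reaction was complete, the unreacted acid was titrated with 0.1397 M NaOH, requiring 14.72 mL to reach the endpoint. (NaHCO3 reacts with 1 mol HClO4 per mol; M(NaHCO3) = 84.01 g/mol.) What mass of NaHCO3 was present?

1.40 g

Total n(HClO4) added = 0.5411 x 0.03466 = 0.01875 mol.
n(NaOH) used = 0.1397 x 0.01472 = 0.002056 mol, which equals the excess n(HClO4).
So n(HClO4) consumed by the sample = 0.01875 - 0.002056 = 0.01670 mol.
n(NaHCO3) = 0.01670 / 1 = 0.01670 mol.
mass = 0.01670 mol x 84.01 g/mol = 1.40 g.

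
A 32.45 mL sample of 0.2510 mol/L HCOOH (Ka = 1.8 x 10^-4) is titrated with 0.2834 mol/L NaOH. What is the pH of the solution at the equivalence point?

n(HCOOH) = 0.2510 x 0.03245 = 0.008145 mol; V(NaOH) at equivalence = 0.008145/0.2834 = 0.02874 L.
At equivalence all the acid is converted to HCOO-; total volume = 0.03245 + 0.02874 = 0.06119 L, so [HCOO-] = 0.008145/0.06119 = 0.1331 M.
Kb = Kw/Ka = 1.0e-14 / 1.8 x 10^-4 = 5.56e-11.
[OH^-] = sqrt(Kb x [HCOO-]) = sqrt(5.56e-11 x 0.1331) = 2.72e-6 M.
pOH = 5.57, so pH = 14.00 - 5.57 = 8.43.

8.43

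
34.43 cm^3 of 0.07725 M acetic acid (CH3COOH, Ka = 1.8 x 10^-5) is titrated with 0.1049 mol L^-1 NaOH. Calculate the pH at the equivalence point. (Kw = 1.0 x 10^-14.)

n(CH3COOH) = 0.07725 x 0.03443 = 0.002660 mol; V(NaOH) at equivalence = 0.002660/0.1049 = 0.02535 L.
At equivalence all the acid is converted to CH3COO-; total volume = 0.03443 + 0.02535 = 0.05978 L, so [CH3COO-] = 0.002660/0.05978 = 0.04449 M.
Kb = Kw/Ka = 1.0e-14 / 1.8 x 10^-5 = 5.56e-10.
[OH^-] = sqrt(Kb x [CH3COO-]) = sqrt(5.56e-10 x 0.04449) = 4.97e-6 M.
pOH = 5.30, so pH = 14.00 - 5.30 = 8.70.

8.70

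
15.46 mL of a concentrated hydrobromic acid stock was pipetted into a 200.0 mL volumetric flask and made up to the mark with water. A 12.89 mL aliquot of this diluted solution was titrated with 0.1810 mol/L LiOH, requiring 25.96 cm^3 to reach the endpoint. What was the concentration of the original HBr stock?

4.72 M

n(LiOH) = 0.1810 x 0.02596 = 0.004699 mol.
n(HBr) in the aliquot = 0.004699 mol.
[diluted HBr] = 0.004699 / 0.01289 = 0.3645 M.
Dilution factor = 200.0/15.46 = 12.94, so [stock] = 0.3645 x 12.94 = 4.72 M.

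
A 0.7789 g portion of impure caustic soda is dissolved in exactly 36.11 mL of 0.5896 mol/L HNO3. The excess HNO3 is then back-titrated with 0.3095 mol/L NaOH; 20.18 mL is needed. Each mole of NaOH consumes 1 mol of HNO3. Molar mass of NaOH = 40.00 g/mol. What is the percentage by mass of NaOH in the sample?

77.3%

Total n(HNO3) added = 0.5896 x 0.03611 = 0.02129 mol.
n(NaOH) used = 0.3095 x 0.02018 = 0.006246 mol, which equals the excess n(HNO3).
So n(HNO3) consumed by the sample = 0.02129 - 0.006246 = 0.01504 mol.
n(NaOH) = 0.01504 / 1 = 0.01504 mol.
mass NaOH = 0.01504 x 40.00 = 0.6018 g, so %NaOH = 0.6018/0.7789 x 100 = 77.3%.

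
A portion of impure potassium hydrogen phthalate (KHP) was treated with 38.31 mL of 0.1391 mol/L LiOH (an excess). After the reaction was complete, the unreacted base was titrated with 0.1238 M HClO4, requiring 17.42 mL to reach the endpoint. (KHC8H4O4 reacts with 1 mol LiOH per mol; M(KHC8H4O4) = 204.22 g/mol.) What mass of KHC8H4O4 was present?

Total n(LiOH) added = 0.1391 x 0.03831 = 0.005329 mol.
n(HClO4) used = 0.1238 x 0.01742 = 0.002157 mol, which equals the excess n(LiOH).
So n(LiOH) consumed by the sample = 0.005329 - 0.002157 = 0.003172 mol.
n(KHC8H4O4) = 0.003172 / 1 = 0.003172 mol.
mass = 0.003172 mol x 204.22 g/mol = 0.648 g.

0.648 g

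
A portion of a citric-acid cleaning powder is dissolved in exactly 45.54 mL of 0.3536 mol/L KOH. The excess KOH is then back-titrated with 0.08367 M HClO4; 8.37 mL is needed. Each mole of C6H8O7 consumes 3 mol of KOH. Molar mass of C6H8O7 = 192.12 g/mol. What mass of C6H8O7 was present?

0.986 g

Total n(KOH) added = 0.3536 x 0.04554 = 0.01610 mol.
n(HClO4) used = 0.08367 x 0.008370 = 0.0007003 mol, which equals the excess n(KOH).
So n(KOH) consumed by the sample = 0.01610 - 0.0007003 = 0.01540 mol.
n(C6H8O7) = 0.01540 / 3 = 0.005134 mol.
mass = 0.005134 mol x 192.12 g/mol = 0.986 g.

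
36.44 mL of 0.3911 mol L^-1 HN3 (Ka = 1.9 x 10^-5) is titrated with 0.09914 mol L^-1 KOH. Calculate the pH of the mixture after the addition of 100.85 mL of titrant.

Initial n(HN3) = 0.3911 x 0.03644 = 0.01425 mol.
n(KOH) added = 0.09914 x 0.1008 = 0.009998 mol, converting that many moles of HN3 to N3-.
Remaining n(HN3) = 0.004253 mol; n(N3-) = 0.009998 mol.
By Henderson-Hasselbalch, pH = pKa + log([A^-]/[HA]) = 4.72 + log(0.009998/0.004253) = 4.72 + (+0.37) = 5.09.

5.09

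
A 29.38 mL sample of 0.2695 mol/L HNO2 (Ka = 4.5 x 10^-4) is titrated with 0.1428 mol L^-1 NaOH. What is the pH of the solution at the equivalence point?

8.16

n(HNO2) = 0.2695 x 0.02938 = 0.007918 mol; V(NaOH) at equivalence = 0.007918/0.1428 = 0.05545 L.
At equivalence all the acid is converted to NO2-; total volume = 0.02938 + 0.05545 = 0.08483 L, so [NO2-] = 0.007918/0.08483 = 0.09334 M.
Kb = Kw/Ka = 1.0e-14 / 4.5 x 10^-4 = 2.22e-11.
[OH^-] = sqrt(Kb x [NO2-]) = sqrt(2.22e-11 x 0.09334) = 1.44e-6 M.
pOH = 5.84, so pH = 14.00 - 5.84 = 8.16.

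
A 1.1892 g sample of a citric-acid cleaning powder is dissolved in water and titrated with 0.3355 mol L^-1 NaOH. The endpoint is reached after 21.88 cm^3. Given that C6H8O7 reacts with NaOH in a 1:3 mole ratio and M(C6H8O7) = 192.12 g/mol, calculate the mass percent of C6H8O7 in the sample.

39.5%

n(NaOH) = 0.3355 x 0.02188 = 0.007341 mol.
n(C6H8O7) = 0.007341 / 3 = 0.002447 mol.
mass of C6H8O7 = 0.002447 x 192.12 = 0.4701 g.
% purity = 0.4701 / 1.1892 x 100 = 39.5%.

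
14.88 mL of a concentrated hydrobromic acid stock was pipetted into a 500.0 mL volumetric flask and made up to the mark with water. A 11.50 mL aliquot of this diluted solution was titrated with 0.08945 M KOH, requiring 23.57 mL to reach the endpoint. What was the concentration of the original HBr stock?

6.16 M

n(KOH) = 0.08945 x 0.02357 = 0.002108 mol.
n(HBr) in the aliquot = 0.002108 mol.
[diluted HBr] = 0.002108 / 0.01150 = 0.1833 M.
Dilution factor = 500.0/14.88 = 33.60, so [stock] = 0.1833 x 33.60 = 6.16 M.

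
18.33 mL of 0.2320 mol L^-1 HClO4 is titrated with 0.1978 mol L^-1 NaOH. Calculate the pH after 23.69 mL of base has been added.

n(acid) = 0.2320 x 0.01833 = 0.004253 mol; n(NaOH) added = 0.1978 x 0.02369 = 0.004686 mol.
Base is in excess by 0.004686 - 0.004253 = 0.0004333 mol in a total volume of 0.04202 L.
[OH^-] = 0.0004333/0.04202 = 0.01031 M, so pOH = 1.99 and pH = 14.00 - 1.99 = 12.01.

12.01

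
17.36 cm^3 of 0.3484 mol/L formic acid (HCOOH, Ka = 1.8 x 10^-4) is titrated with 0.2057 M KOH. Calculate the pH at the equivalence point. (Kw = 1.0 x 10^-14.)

8.43

n(HCOOH) = 0.3484 x 0.01736 = 0.006048 mol; V(KOH) at equivalence = 0.006048/0.2057 = 0.02940 L.
At equivalence all the acid is converted to HCOO-; total volume = 0.01736 + 0.02940 = 0.04676 L, so [HCOO-] = 0.006048/0.04676 = 0.1293 M.
Kb = Kw/Ka = 1.0e-14 / 1.8 x 10^-4 = 5.56e-11.
[OH^-] = sqrt(Kb x [HCOO-]) = sqrt(5.56e-11 x 0.1293) = 2.68e-6 M.
pOH = 5.57, so pH = 14.00 - 5.57 = 8.43.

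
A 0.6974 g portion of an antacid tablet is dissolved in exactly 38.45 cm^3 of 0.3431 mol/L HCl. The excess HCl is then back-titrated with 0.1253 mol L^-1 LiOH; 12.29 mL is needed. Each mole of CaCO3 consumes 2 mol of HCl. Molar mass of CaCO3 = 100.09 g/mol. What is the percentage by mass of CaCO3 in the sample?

83.6%

Total n(HCl) added = 0.3431 x 0.03845 = 0.01319 mol.
n(LiOH) used = 0.1253 x 0.01229 = 0.001540 mol, which equals the excess n(HCl).
So n(HCl) consumed by the sample = 0.01319 - 0.001540 = 0.01165 mol.
n(CaCO3) = 0.01165 / 2 = 0.005826 mol.
mass CaCO3 = 0.005826 x 100.09 = 0.5831 g, so %CaCO3 = 0.5831/0.6974 x 100 = 83.6%.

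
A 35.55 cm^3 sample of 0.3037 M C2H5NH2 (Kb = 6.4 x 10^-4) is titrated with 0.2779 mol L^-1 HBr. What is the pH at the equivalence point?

n(C2H5NH2) = 0.3037 x 0.03555 = 0.01080 mol; V(HBr) at equivalence = 0.01080/0.2779 = 0.03885 L.
At equivalence the base is fully converted to C2H5NH3+; total volume = 0.07440 L, so [C2H5NH3+] = 0.01080/0.07440 = 0.1451 M.
Ka(C2H5NH3+) = Kw/Kb = 1.0e-14 / 6.4 x 10^-4 = 1.56e-11.
[H^+] = sqrt(Ka x [C2H5NH3+]) = sqrt(1.56e-11 x 0.1451) = 1.51e-6 M.
pH = -log(1.51e-6) = 5.82.

5.82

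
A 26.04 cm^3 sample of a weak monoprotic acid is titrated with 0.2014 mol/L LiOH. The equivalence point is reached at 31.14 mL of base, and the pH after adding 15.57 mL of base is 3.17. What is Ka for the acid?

15.57 mL is half of the equivalence volume, so this is the half-equivalence point where [HA] = [A^-].
At half-equivalence pH = pKa, so pKa = 3.17.
Ka = 10^(-3.17) = 6.8 x 10^-4.

6.8 x 10^-4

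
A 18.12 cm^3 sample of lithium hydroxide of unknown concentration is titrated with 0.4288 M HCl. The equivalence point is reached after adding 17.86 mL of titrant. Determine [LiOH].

n(HCl) delivered = 0.4288 x 0.01786 = 0.007658 mol.
For a 1:1 reaction, n(LiOH) = 0.007658 mol.
[LiOH] = 0.007658 mol / 0.01812 L = 0.423 M.

0.423 M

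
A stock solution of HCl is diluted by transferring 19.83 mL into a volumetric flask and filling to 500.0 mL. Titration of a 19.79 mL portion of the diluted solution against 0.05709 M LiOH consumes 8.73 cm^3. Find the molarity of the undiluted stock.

n(LiOH) = 0.05709 x 0.008730 = 0.0004984 mol.
n(HCl) in the aliquot = 0.0004984 mol.
[diluted HCl] = 0.0004984 / 0.01979 = 0.02518 M.
Dilution factor = 500.0/19.83 = 25.21, so [stock] = 0.02518 x 25.21 = 0.635 M.

0.635 M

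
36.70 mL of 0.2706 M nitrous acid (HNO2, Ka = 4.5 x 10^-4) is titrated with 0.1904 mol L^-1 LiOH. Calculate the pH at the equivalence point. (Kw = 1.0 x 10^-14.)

n(HNO2) = 0.2706 x 0.03670 = 0.009931 mol; V(LiOH) at equivalence = 0.009931/0.1904 = 0.05216 L.
At equivalence all the acid is converted to NO2-; total volume = 0.03670 + 0.05216 = 0.08886 L, so [NO2-] = 0.009931/0.08886 = 0.1118 M.
Kb = Kw/Ka = 1.0e-14 / 4.5 x 10^-4 = 2.22e-11.
[OH^-] = sqrt(Kb x [NO2-]) = sqrt(2.22e-11 x 0.1118) = 1.58e-6 M.
pOH = 5.80, so pH = 14.00 - 5.80 = 8.20.

8.20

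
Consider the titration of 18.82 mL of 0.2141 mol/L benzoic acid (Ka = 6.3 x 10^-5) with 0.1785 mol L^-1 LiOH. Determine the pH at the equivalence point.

n(C6H5COOH) = 0.2141 x 0.01882 = 0.004029 mol; V(LiOH) at equivalence = 0.004029/0.1785 = 0.02257 L.
At equivalence all the acid is converted to C6H5COO-; total volume = 0.01882 + 0.02257 = 0.04139 L, so [C6H5COO-] = 0.004029/0.04139 = 0.09734 M.
Kb = Kw/Ka = 1.0e-14 / 6.3 x 10^-5 = 1.59e-10.
[OH^-] = sqrt(Kb x [C6H5COO-]) = sqrt(1.59e-10 x 0.09734) = 3.93e-6 M.
pOH = 5.41, so pH = 14.00 - 5.41 = 8.59.

8.59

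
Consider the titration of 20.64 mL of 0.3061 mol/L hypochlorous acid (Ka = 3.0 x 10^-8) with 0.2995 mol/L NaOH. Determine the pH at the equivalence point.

10.35

n(HClO) = 0.3061 x 0.02064 = 0.006318 mol; V(NaOH) at equivalence = 0.006318/0.2995 = 0.02109 L.
At equivalence all the acid is converted to ClO-; total volume = 0.02064 + 0.02109 = 0.04173 L, so [ClO-] = 0.006318/0.04173 = 0.1514 M.
Kb = Kw/Ka = 1.0e-14 / 3.0 x 10^-8 = 3.33e-7.
[OH^-] = sqrt(Kb x [ClO-]) = sqrt(3.33e-7 x 0.1514) = 0.000225 M.
pOH = 3.65, so pH = 14.00 - 3.65 = 10.35.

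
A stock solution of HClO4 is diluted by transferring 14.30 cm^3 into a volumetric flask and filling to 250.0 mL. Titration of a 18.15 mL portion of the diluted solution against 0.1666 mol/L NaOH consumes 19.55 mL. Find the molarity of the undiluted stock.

3.14 M

n(NaOH) = 0.1666 x 0.01955 = 0.003257 mol.
n(HClO4) in the aliquot = 0.003257 mol.
[diluted HClO4] = 0.003257 / 0.01815 = 0.1795 M.
Dilution factor = 250.0/14.30 = 17.48, so [stock] = 0.1795 x 17.48 = 3.14 M.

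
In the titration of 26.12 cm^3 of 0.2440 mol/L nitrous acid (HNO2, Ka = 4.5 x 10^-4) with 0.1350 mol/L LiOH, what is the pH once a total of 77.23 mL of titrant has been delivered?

n(acid) = 0.2440 x 0.02612 = 0.006373 mol; n(LiOH) added = 0.1350 x 0.07723 = 0.01043 mol.
Base is in excess by 0.01043 - 0.006373 = 0.004053 mol in a total volume of 0.1034 L.
[OH^-] = 0.004053/0.1034 = 0.03921 M, so pOH = 1.41 and pH = 14.00 - 1.41 = 12.59.

12.59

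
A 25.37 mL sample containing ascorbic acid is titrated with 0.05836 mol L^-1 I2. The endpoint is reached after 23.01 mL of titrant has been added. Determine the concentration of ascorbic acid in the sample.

n(I2) = 0.05836 x 0.02301 = 0.001343 mol.
From the balanced equation, 1 mol I2 reacts with 1 mol ascorbic acid, so n(ascorbic acid) = 0.001343 x 1/1 = 0.001343 mol.
[ascorbic acid] = 0.001343 / 0.02537 L = 0.0529 M.

0.0529 M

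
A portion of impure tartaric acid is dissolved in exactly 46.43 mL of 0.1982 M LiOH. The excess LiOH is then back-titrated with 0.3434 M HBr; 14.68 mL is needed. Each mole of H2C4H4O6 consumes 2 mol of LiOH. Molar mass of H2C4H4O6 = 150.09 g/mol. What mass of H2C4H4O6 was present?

Total n(LiOH) added = 0.1982 x 0.04643 = 0.009202 mol.
n(HBr) used = 0.3434 x 0.01468 = 0.005041 mol, which equals the excess n(LiOH).
So n(LiOH) consumed by the sample = 0.009202 - 0.005041 = 0.004161 mol.
n(H2C4H4O6) = 0.004161 / 2 = 0.002081 mol.
mass = 0.002081 mol x 150.09 g/mol = 0.312 g.

0.312 g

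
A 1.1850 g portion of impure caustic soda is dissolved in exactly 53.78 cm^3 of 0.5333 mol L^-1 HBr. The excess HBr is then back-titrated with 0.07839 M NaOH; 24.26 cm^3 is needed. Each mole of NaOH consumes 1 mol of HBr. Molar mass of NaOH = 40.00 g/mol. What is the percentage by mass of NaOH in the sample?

90.4%

Total n(HBr) added = 0.5333 x 0.05378 = 0.02868 mol.
n(NaOH) used = 0.07839 x 0.02426 = 0.001902 mol, which equals the excess n(HBr).
So n(HBr) consumed by the sample = 0.02868 - 0.001902 = 0.02678 mol.
n(NaOH) = 0.02678 / 1 = 0.02678 mol.
mass NaOH = 0.02678 x 40.00 = 1.071 g, so %NaOH = 1.071/1.1850 x 100 = 90.4%.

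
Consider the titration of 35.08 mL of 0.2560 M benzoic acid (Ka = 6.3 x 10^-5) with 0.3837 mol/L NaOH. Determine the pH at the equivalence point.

n(C6H5COOH) = 0.2560 x 0.03508 = 0.008980 mol; V(NaOH) at equivalence = 0.008980/0.3837 = 0.02340 L.
At equivalence all the acid is converted to C6H5COO-; total volume = 0.03508 + 0.02340 = 0.05848 L, so [C6H5COO-] = 0.008980/0.05848 = 0.1536 M.
Kb = Kw/Ka = 1.0e-14 / 6.3 x 10^-5 = 1.59e-10.
[OH^-] = sqrt(Kb x [C6H5COO-]) = sqrt(1.59e-10 x 0.1536) = 4.94e-6 M.
pOH = 5.31, so pH = 14.00 - 5.31 = 8.69.

8.69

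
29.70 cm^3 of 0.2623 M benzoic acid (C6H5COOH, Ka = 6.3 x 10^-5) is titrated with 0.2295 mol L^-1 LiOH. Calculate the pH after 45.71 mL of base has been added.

12.55

n(acid) = 0.2623 x 0.02970 = 0.007790 mol; n(LiOH) added = 0.2295 x 0.04571 = 0.01049 mol.
Base is in excess by 0.01049 - 0.007790 = 0.002700 mol in a total volume of 0.07541 L.
[OH^-] = 0.002700/0.07541 = 0.03581 M, so pOH = 1.45 and pH = 14.00 - 1.45 = 12.55.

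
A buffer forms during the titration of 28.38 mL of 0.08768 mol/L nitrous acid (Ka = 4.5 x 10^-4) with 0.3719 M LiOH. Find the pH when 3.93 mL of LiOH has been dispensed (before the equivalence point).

3.50

Initial n(HNO2) = 0.08768 x 0.02838 = 0.002488 mol.
n(LiOH) added = 0.3719 x 0.003930 = 0.001462 mol, converting that many moles of HNO2 to NO2-.
Remaining n(HNO2) = 0.001027 mol; n(NO2-) = 0.001462 mol.
By Henderson-Hasselbalch, pH = pKa + log([A^-]/[HA]) = 3.35 + log(0.001462/0.001027) = 3.35 + (+0.15) = 3.50.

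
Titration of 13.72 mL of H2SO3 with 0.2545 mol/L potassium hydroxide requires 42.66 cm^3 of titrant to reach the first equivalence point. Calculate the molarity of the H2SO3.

0.791 M

n(KOH) = 0.2545 x 0.04266 = 0.01086 mol.
At the first equivalence point, 1 mol OH^- react per mol H2SO3, so n(H2SO3) = 0.01086 / 1 = 0.01086 mol.
[H2SO3] = 0.01086 / 0.01372 L = 0.791 M.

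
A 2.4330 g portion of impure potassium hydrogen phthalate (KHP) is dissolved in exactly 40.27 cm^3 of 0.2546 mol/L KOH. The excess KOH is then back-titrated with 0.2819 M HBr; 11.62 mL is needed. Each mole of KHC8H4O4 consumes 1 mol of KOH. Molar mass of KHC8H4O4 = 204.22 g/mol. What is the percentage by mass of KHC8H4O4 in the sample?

Total n(KOH) added = 0.2546 x 0.04027 = 0.01025 mol.
n(HBr) used = 0.2819 x 0.01162 = 0.003276 mol, which equals the excess n(KOH).
So n(KOH) consumed by the sample = 0.01025 - 0.003276 = 0.006977 mol.
n(KHC8H4O4) = 0.006977 / 1 = 0.006977 mol.
mass KHC8H4O4 = 0.006977 x 204.22 = 1.425 g, so %KHC8H4O4 = 1.425/2.4330 x 100 = 58.6%.

58.6%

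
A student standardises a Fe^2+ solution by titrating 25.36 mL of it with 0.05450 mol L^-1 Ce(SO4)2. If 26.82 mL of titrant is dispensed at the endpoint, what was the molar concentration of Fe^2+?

n(Ce(SO4)2) = 0.05450 x 0.02682 = 0.001462 mol.
From the balanced equation, 1 mol Ce(SO4)2 reacts with 1 mol Fe^2+, so n(Fe^2+) = 0.001462 x 1/1 = 0.001462 mol.
[Fe^2+] = 0.001462 / 0.02536 L = 0.0576 M.

0.0576 M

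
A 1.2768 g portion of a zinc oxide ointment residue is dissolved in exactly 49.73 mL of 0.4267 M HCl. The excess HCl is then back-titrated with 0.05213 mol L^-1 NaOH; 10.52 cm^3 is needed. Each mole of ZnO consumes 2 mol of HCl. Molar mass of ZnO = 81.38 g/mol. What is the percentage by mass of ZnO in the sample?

Total n(HCl) added = 0.4267 x 0.04973 = 0.02122 mol.
n(NaOH) used = 0.05213 x 0.01052 = 0.0005484 mol, which equals the excess n(HCl).
So n(HCl) consumed by the sample = 0.02122 - 0.0005484 = 0.02067 mol.
n(ZnO) = 0.02067 / 2 = 0.01034 mol.
mass ZnO = 0.01034 x 81.38 = 0.8411 g, so %ZnO = 0.8411/1.2768 x 100 = 65.9%.

65.9%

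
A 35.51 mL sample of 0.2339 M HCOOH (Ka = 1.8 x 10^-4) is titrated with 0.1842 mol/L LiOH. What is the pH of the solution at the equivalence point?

n(HCOOH) = 0.2339 x 0.03551 = 0.008306 mol; V(LiOH) at equivalence = 0.008306/0.1842 = 0.04509 L.
At equivalence all the acid is converted to HCOO-; total volume = 0.03551 + 0.04509 = 0.08060 L, so [HCOO-] = 0.008306/0.08060 = 0.1030 M.
Kb = Kw/Ka = 1.0e-14 / 1.8 x 10^-4 = 5.56e-11.
[OH^-] = sqrt(Kb x [HCOO-]) = sqrt(5.56e-11 x 0.1030) = 2.39e-6 M.
pOH = 5.62, so pH = 14.00 - 5.62 = 8.38.

8.38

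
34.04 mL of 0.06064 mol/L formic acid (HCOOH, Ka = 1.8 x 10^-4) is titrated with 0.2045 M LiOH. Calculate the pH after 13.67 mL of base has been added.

n(acid) = 0.06064 x 0.03404 = 0.002064 mol; n(LiOH) added = 0.2045 x 0.01367 = 0.002796 mol.
Base is in excess by 0.002796 - 0.002064 = 0.0007313 mol in a total volume of 0.04771 L.
[OH^-] = 0.0007313/0.04771 = 0.01533 M, so pOH = 1.81 and pH = 14.00 - 1.81 = 12.19.

12.19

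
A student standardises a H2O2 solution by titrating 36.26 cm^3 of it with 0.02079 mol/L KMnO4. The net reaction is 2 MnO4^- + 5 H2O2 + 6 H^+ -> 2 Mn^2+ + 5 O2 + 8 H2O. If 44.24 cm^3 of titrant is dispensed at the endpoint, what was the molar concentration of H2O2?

n(KMnO4) = 0.02079 x 0.04424 = 0.0009197 mol.
From the balanced equation, 2 mol KMnO4 reacts with 5 mol H2O2, so n(H2O2) = 0.0009197 x 5/2 = 0.002299 mol.
[H2O2] = 0.002299 / 0.03626 L = 0.0634 M.

0.0634 M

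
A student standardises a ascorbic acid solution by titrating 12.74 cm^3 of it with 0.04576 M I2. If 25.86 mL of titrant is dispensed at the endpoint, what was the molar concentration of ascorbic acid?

0.0929 M

n(I2) = 0.04576 x 0.02586 = 0.001183 mol.
From the balanced equation, 1 mol I2 reacts with 1 mol ascorbic acid, so n(ascorbic acid) = 0.001183 x 1/1 = 0.001183 mol.
[ascorbic acid] = 0.001183 / 0.01274 L = 0.0929 M.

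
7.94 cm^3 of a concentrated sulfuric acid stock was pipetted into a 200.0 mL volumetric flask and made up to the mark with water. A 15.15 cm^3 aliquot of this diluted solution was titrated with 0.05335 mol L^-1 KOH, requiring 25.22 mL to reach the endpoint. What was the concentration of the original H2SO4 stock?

n(KOH) = 0.05335 x 0.02522 = 0.001345 mol.
n(H2SO4) in the aliquot = 0.001345 x 1/2 = 0.0006727 mol.
[diluted H2SO4] = 0.0006727 / 0.01515 = 0.04441 M.
Dilution factor = 200.0/7.940 = 25.19, so [stock] = 0.04441 x 25.19 = 1.12 M.

1.12 M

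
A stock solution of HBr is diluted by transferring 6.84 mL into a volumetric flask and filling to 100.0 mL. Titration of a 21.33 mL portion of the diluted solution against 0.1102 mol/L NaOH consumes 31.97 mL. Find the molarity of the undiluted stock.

n(NaOH) = 0.1102 x 0.03197 = 0.003523 mol.
n(HBr) in the aliquot = 0.003523 mol.
[diluted HBr] = 0.003523 / 0.02133 = 0.1652 M.
Dilution factor = 100.0/6.840 = 14.62, so [stock] = 0.1652 x 14.62 = 2.41 M.

2.41 M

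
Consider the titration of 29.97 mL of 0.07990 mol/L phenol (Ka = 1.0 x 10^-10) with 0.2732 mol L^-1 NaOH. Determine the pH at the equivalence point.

11.40

n(C6H5OH) = 0.07990 x 0.02997 = 0.002395 mol; V(NaOH) at equivalence = 0.002395/0.2732 = 0.008765 L.
At equivalence all the acid is converted to C6H5O-; total volume = 0.02997 + 0.008765 = 0.03874 L, so [C6H5O-] = 0.002395/0.03874 = 0.06182 M.
Kb = Kw/Ka = 1.0e-14 / 1.0 x 10^-10 = 0.000100.
[OH^-] = sqrt(Kb x [C6H5O-]) = sqrt(0.000100 x 0.06182) = 0.00249 M.
pOH = 2.60, so pH = 14.00 - 2.60 = 11.40.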